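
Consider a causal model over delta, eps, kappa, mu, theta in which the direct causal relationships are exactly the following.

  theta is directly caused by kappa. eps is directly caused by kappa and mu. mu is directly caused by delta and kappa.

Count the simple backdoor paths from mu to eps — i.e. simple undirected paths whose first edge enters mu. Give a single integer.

A backdoor path from mu to eps is any simple undirected path whose first edge points into mu (i.e. leaves mu via a parent).
Parents of mu: {delta, kappa}.
Enumerating:
  P1: mu <- kappa -> eps
That exhausts the simple backdoor paths. Count: 1.

1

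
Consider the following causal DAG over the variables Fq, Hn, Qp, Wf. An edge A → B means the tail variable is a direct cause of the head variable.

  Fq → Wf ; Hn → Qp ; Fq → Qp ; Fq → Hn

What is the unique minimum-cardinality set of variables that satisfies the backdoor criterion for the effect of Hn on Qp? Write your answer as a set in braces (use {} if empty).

Variables eligible for adjustment (non-descendants of Hn, excluding Hn and Qp): {Fq, Wf}.
Backdoor paths from Hn to Qp:
  P1: Hn <- Fq -> Qp
The empty set is not sufficient: P1 (Hn <- Fq -> Qp) has no collider blocking it and no conditioned non-collider, so it is open.
Try {Fq}:
  P1: blocked at fork node Fq ∈ conditioning set.
{Fq} contains no descendant of Hn and blocks every backdoor path.
No other singleton works — e.g. {Wf} leaves P1 open — so {Fq} is the unique smallest valid adjustment set.

{Fq}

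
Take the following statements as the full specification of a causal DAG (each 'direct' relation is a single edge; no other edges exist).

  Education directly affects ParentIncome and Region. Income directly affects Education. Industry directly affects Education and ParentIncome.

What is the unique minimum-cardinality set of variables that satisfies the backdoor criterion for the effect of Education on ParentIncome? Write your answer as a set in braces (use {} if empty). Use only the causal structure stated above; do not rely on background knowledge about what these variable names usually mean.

{Industry}

Variables eligible for adjustment (non-descendants of Education, excluding Education and ParentIncome): {Income, Industry}.
Backdoor paths from Education to ParentIncome:
  P1: Education <- Industry -> ParentIncome
The empty set is not sufficient: P1 (Education <- Industry -> ParentIncome) has no collider blocking it and no conditioned non-collider, so it is open.
Try {Industry}:
  P1: blocked at fork node Industry ∈ conditioning set.
{Industry} contains no descendant of Education and blocks every backdoor path.
No other singleton works — e.g. {Income} leaves P1 open — so {Industry} is the unique smallest valid adjustment set.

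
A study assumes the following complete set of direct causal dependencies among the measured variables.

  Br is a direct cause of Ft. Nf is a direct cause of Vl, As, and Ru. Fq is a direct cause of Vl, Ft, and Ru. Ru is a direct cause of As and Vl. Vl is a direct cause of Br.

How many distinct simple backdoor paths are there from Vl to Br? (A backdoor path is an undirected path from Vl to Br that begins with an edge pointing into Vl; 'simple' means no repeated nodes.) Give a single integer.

A backdoor path from Vl to Br is any simple undirected path whose first edge points into Vl (i.e. leaves Vl via a parent).
Parents of Vl: {Fq, Nf, Ru}.
Enumerating:
  P1: Vl <- Nf -> Ru <- Fq -> Ft <- Br
  P2: Vl <- Nf -> As <- Ru <- Fq -> Ft <- Br
  P3: Vl <- Fq -> Ft <- Br
  P4: Vl <- Ru <- Fq -> Ft <- Br
That exhausts the simple backdoor paths. Count: 4.

4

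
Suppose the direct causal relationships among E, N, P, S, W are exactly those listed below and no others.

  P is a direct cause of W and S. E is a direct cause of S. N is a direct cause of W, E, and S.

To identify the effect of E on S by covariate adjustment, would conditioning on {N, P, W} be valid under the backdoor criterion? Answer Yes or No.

Backdoor paths from E to S (paths whose first edge points into E):
  P1: E <- N -> W <- P -> S
  P2: E <- N -> S
Condition 1 (no descendant of E in the set): holds — descendants of E are {S}; none are in {N, P, W}.
Condition 2 (every backdoor path blocked by {N, P, W}):
  P1: blocked at fork node N ∈ conditioning set.
  P2: blocked at fork node N ∈ conditioning set.
{N, P, W} satisfies the backdoor criterion.

Yes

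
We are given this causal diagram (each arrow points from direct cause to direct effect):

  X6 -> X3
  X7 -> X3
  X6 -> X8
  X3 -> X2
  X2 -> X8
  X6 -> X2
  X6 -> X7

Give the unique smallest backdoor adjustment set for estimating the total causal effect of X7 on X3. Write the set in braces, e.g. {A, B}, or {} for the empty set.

{X6}

Variables eligible for adjustment (non-descendants of X7, excluding X7 and X3): {X6}.
Backdoor paths from X7 to X3:
  P1: X7 <- X6 -> X3
  P2: X7 <- X6 -> X2 <- X3
  P3: X7 <- X6 -> X8 <- X2 <- X3
The empty set is not sufficient: P1 (X7 <- X6 -> X3) has no collider blocking it and no conditioned non-collider, so it is open.
Try {X6}:
  P1: blocked at fork node X6 ∈ conditioning set.
  P2: blocked at fork node X6 ∈ conditioning set.
  P3: blocked at fork node X6 ∈ conditioning set.
{X6} contains no descendant of X7 and blocks every backdoor path.
{X6} is the unique smallest valid adjustment set.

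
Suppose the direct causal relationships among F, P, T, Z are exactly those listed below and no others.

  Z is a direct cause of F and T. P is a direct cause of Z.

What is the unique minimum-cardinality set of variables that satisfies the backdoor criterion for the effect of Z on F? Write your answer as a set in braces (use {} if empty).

{}

Variables eligible for adjustment (non-descendants of Z, excluding Z and F): {P}.
Backdoor paths from Z to F:
  (none)
With no backdoor paths the empty set already satisfies the criterion, and it is trivially minimal.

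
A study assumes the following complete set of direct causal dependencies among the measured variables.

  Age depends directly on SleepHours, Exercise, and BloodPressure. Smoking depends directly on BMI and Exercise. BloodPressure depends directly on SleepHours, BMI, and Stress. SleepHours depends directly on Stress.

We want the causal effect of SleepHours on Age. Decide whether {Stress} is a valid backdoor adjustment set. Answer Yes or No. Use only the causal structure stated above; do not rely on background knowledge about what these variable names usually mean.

Backdoor paths from SleepHours to Age (paths whose first edge points into SleepHours):
  P1: SleepHours <- Stress -> BloodPressure <- BMI -> Smoking <- Exercise -> Age
  P2: SleepHours <- Stress -> BloodPressure -> Age
Condition 1 (no descendant of SleepHours in the set): holds — descendants of SleepHours are {Age, BloodPressure}; none are in {Stress}.
Condition 2 (every backdoor path blocked by {Stress}):
  P1: blocked at fork node Stress ∈ conditioning set.
  P2: blocked at fork node Stress ∈ conditioning set.
{Stress} satisfies the backdoor criterion.

Yes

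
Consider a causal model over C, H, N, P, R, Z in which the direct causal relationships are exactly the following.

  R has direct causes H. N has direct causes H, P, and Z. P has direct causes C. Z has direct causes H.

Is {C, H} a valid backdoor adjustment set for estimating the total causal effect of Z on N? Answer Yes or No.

Yes

Backdoor paths from Z to N (paths whose first edge points into Z):
  P1: Z <- H -> N
Condition 1 (no descendant of Z in the set): holds — descendants of Z are {N}; none are in {C, H}.
Condition 2 (every backdoor path blocked by {C, H}):
  P1: blocked at fork node H ∈ conditioning set.
{C, H} satisfies the backdoor criterion.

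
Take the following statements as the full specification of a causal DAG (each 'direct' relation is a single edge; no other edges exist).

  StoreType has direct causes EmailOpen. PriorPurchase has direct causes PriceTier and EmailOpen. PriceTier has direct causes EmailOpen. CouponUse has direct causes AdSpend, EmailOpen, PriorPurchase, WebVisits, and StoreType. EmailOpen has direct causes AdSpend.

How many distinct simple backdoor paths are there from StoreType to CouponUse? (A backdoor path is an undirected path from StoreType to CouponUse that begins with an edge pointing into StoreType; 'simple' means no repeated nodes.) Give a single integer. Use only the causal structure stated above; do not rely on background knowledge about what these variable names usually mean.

4

A backdoor path from StoreType to CouponUse is any simple undirected path whose first edge points into StoreType (i.e. leaves StoreType via a parent).
Parents of StoreType: {EmailOpen}.
Enumerating:
  P1: StoreType <- EmailOpen <- AdSpend -> CouponUse
  P2: StoreType <- EmailOpen -> PriceTier -> PriorPurchase -> CouponUse
  P3: StoreType <- EmailOpen -> PriorPurchase -> CouponUse
  P4: StoreType <- EmailOpen -> CouponUse
That exhausts the simple backdoor paths. Count: 4.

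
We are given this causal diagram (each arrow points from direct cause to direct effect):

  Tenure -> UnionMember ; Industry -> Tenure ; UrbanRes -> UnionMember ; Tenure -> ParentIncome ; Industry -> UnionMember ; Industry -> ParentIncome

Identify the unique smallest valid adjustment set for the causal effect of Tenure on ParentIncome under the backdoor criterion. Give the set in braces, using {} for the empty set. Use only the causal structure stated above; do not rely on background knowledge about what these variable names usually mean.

Variables eligible for adjustment (non-descendants of Tenure, excluding Tenure and ParentIncome): {Industry, UrbanRes}.
Backdoor paths from Tenure to ParentIncome:
  P1: Tenure <- Industry -> ParentIncome
The empty set is not sufficient: P1 (Tenure <- Industry -> ParentIncome) has no collider blocking it and no conditioned non-collider, so it is open.
Try {Industry}:
  P1: blocked at fork node Industry ∈ conditioning set.
{Industry} contains no descendant of Tenure and blocks every backdoor path.
No other singleton works — e.g. {UrbanRes} leaves P1 open — so {Industry} is the unique smallest valid adjustment set.

{Industry}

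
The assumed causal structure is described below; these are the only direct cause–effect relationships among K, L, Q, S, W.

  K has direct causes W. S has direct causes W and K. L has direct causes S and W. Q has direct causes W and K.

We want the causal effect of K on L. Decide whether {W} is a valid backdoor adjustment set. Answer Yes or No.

Backdoor paths from K to L (paths whose first edge points into K):
  P1: K <- W -> S -> L
  P2: K <- W -> L
Condition 1 (no descendant of K in the set): holds — descendants of K are {L, Q, S}; none are in {W}.
Condition 2 (every backdoor path blocked by {W}):
  P1: blocked at fork node W ∈ conditioning set.
  P2: blocked at fork node W ∈ conditioning set.
{W} satisfies the backdoor criterion.

Yes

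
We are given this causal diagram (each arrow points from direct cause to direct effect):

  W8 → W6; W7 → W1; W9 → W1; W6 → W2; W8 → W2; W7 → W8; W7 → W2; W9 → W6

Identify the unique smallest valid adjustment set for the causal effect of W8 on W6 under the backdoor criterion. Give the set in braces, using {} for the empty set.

Variables eligible for adjustment (non-descendants of W8, excluding W8 and W6): {W1, W7, W9}.
Backdoor paths from W8 to W6:
  P1: W8 <- W7 -> W2 <- W6
  P2: W8 <- W7 -> W1 <- W9 -> W6
Each backdoor path contains an unconditioned collider, so every path is already blocked with the empty conditioning set:
  P1: blocked at collider W2 (neither it nor any descendant is in the conditioning set).
  P2: blocked at collider W1 (neither it nor any descendant is in the conditioning set).
The empty set is therefore the unique smallest valid set.

{}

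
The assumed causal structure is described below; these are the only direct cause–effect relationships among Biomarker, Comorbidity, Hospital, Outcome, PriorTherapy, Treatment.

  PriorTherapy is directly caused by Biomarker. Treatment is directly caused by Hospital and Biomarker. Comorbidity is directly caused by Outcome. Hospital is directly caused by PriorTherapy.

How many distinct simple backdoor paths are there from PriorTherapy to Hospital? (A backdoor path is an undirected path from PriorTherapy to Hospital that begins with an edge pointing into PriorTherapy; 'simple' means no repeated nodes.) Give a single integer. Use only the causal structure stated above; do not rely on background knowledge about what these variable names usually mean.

A backdoor path from PriorTherapy to Hospital is any simple undirected path whose first edge points into PriorTherapy (i.e. leaves PriorTherapy via a parent).
Parents of PriorTherapy: {Biomarker}.
Enumerating:
  P1: PriorTherapy <- Biomarker -> Treatment <- Hospital
That exhausts the simple backdoor paths. Count: 1.

1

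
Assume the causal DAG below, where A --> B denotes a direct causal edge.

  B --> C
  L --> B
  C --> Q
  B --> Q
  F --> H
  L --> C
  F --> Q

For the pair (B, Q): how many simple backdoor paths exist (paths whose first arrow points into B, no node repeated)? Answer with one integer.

1

A backdoor path from B to Q is any simple undirected path whose first edge points into B (i.e. leaves B via a parent).
Parents of B: {L}.
Enumerating:
  P1: B <- L -> C -> Q
That exhausts the simple backdoor paths. Count: 1.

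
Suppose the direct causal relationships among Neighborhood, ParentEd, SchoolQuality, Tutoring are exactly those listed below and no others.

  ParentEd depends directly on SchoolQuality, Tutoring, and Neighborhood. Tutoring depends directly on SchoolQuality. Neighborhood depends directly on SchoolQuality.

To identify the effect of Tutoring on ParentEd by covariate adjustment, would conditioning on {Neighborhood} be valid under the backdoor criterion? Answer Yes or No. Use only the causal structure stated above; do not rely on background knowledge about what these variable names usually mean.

Backdoor paths from Tutoring to ParentEd (paths whose first edge points into Tutoring):
  P1: Tutoring <- SchoolQuality -> Neighborhood -> ParentEd
  P2: Tutoring <- SchoolQuality -> ParentEd
Condition 1 (no descendant of Tutoring in the set): holds — descendants of Tutoring are {ParentEd}; none are in {Neighborhood}.
Condition 2 (every backdoor path blocked by {Neighborhood}):
  P1: blocked at chain node Neighborhood ∈ conditioning set.
  P2: open — no interior node is in the conditioning set.
{Neighborhood} does not satisfy the backdoor criterion.

No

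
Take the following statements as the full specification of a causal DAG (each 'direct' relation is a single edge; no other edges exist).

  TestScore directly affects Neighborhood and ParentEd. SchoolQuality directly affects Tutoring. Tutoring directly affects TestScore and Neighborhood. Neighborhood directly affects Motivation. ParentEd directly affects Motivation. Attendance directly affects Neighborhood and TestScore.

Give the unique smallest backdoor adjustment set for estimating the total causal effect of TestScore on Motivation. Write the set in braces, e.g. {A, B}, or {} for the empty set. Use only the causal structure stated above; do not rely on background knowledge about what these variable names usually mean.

Variables eligible for adjustment (non-descendants of TestScore, excluding TestScore and Motivation): {Attendance, SchoolQuality, Tutoring}.
Backdoor paths from TestScore to Motivation:
  P1: TestScore <- Tutoring -> Neighborhood -> Motivation
  P2: TestScore <- Attendance -> Neighborhood -> Motivation
The empty set is not sufficient: P1 (TestScore <- Tutoring -> Neighborhood -> Motivation) has no collider blocking it and no conditioned non-collider, so it is open.
Try {Attendance, Tutoring}:
  P1: blocked at fork node Tutoring ∈ conditioning set.
  P2: blocked at fork node Attendance ∈ conditioning set.
{Attendance, Tutoring} contains no descendant of TestScore and blocks every backdoor path.
Every element of {Attendance, Tutoring} is needed (dropping Attendance leaves P2 open; dropping Tutoring leaves P1 open), so no proper subset is valid.
Among all size-2 subsets of the eligible variables, only {Attendance, Tutoring} blocks every backdoor path, so it is the unique smallest valid adjustment set.

{Attendance, Tutoring}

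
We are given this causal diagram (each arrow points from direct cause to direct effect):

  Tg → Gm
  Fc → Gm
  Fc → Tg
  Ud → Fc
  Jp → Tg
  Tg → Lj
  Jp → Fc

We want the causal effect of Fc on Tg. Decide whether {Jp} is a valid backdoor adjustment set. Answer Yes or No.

Backdoor paths from Fc to Tg (paths whose first edge points into Fc):
  P1: Fc <- Jp -> Tg
Condition 1 (no descendant of Fc in the set): holds — descendants of Fc are {Gm, Lj, Tg}; none are in {Jp}.
Condition 2 (every backdoor path blocked by {Jp}):
  P1: blocked at fork node Jp ∈ conditioning set.
{Jp} satisfies the backdoor criterion.

Yes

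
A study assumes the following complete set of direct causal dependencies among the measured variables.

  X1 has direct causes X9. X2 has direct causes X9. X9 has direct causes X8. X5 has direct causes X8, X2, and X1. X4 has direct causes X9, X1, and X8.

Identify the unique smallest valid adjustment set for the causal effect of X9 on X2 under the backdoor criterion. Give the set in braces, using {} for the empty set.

Variables eligible for adjustment (non-descendants of X9, excluding X9 and X2): {X8}.
Backdoor paths from X9 to X2:
  P1: X9 <- X8 -> X5 <- X2
  P2: X9 <- X8 -> X4 <- X1 -> X5 <- X2
Each backdoor path contains an unconditioned collider, so every path is already blocked with the empty conditioning set:
  P1: blocked at collider X5 (neither it nor any descendant is in the conditioning set).
  P2: blocked at collider X4 (neither it nor any descendant is in the conditioning set).
The empty set is therefore the unique smallest valid set.

{}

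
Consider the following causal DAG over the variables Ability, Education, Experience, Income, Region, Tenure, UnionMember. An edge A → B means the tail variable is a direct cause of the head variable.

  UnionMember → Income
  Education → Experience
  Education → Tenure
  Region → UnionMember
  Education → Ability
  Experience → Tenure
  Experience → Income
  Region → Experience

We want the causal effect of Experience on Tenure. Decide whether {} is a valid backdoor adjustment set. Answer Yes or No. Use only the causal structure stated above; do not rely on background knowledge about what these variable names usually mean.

No

Backdoor paths from Experience to Tenure (paths whose first edge points into Experience):
  P1: Experience <- Education -> Tenure
Condition 1 (no descendant of Experience in the set): holds — descendants of Experience are {Income, Tenure}; none are in {}.
Condition 2 (every backdoor path blocked by {}):
  P1: open — no interior node is in the conditioning set.
{} does not satisfy the backdoor criterion.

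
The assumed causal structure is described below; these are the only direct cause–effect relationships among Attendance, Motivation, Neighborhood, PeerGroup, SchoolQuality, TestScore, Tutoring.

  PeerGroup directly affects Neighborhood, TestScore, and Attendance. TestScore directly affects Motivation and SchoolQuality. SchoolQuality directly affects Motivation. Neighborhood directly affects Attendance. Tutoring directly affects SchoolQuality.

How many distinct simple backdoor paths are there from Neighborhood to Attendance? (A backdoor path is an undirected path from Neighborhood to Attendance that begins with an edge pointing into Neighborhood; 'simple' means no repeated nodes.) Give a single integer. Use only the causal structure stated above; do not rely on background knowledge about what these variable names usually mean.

A backdoor path from Neighborhood to Attendance is any simple undirected path whose first edge points into Neighborhood (i.e. leaves Neighborhood via a parent).
Parents of Neighborhood: {PeerGroup}.
Enumerating:
  P1: Neighborhood <- PeerGroup -> Attendance
That exhausts the simple backdoor paths. Count: 1.

1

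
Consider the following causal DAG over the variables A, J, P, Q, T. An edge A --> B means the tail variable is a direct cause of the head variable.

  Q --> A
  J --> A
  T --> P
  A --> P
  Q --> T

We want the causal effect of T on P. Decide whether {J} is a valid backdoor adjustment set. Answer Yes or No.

Backdoor paths from T to P (paths whose first edge points into T):
  P1: T <- Q -> A -> P
Condition 1 (no descendant of T in the set): holds — descendants of T are {P}; none are in {J}.
Condition 2 (every backdoor path blocked by {J}):
  P1: open — no interior node is in the conditioning set.
{J} does not satisfy the backdoor criterion.

No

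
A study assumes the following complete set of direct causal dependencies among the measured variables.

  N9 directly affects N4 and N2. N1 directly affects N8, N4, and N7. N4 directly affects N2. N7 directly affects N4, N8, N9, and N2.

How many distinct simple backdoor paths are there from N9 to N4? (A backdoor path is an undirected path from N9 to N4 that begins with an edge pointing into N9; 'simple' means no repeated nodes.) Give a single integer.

A backdoor path from N9 to N4 is any simple undirected path whose first edge points into N9 (i.e. leaves N9 via a parent).
Parents of N9: {N7}.
Enumerating:
  P1: N9 <- N7 <- N1 -> N4
  P2: N9 <- N7 -> N4
  P3: N9 <- N7 -> N8 <- N1 -> N4
  P4: N9 <- N7 -> N2 <- N4
That exhausts the simple backdoor paths. Count: 4.

4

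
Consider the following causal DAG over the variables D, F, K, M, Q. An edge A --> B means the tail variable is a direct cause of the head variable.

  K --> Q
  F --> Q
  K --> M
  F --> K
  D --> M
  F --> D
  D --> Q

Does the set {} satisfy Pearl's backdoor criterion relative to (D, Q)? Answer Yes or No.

No

Backdoor paths from D to Q (paths whose first edge points into D):
  P1: D <- F -> K -> Q
  P2: D <- F -> Q
Condition 1 (no descendant of D in the set): holds — descendants of D are {M, Q}; none are in {}.
Condition 2 (every backdoor path blocked by {}):
  P1: open — no interior node is in the conditioning set.
  P2: open — no interior node is in the conditioning set.
{} does not satisfy the backdoor criterion.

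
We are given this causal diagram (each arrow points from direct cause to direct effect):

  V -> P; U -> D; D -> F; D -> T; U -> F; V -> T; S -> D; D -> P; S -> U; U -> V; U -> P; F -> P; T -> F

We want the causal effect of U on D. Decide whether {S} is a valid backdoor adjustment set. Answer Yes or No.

Yes

Backdoor paths from U to D (paths whose first edge points into U):
  P1: U <- S -> D
Condition 1 (no descendant of U in the set): holds — descendants of U are {D, F, P, T, V}; none are in {S}.
Condition 2 (every backdoor path blocked by {S}):
  P1: blocked at fork node S ∈ conditioning set.
{S} satisfies the backdoor criterion.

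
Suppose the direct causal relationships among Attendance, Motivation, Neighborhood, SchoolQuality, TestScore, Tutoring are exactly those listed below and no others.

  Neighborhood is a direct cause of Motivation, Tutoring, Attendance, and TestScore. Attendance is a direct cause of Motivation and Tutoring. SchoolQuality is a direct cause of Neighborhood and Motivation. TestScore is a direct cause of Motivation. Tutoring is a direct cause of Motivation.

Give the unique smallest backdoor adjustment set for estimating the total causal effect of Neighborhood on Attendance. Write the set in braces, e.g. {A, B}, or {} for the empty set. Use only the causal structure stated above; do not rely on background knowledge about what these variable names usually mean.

Variables eligible for adjustment (non-descendants of Neighborhood, excluding Neighborhood and Attendance): {SchoolQuality}.
Backdoor paths from Neighborhood to Attendance:
  P1: Neighborhood <- SchoolQuality -> Motivation <- Attendance
  P2: Neighborhood <- SchoolQuality -> Motivation <- Tutoring <- Attendance
Each backdoor path contains an unconditioned collider, so every path is already blocked with the empty conditioning set:
  P1: blocked at collider Motivation (neither it nor any descendant is in the conditioning set).
  P2: blocked at collider Motivation (neither it nor any descendant is in the conditioning set).
The empty set is therefore the unique smallest valid set.

{}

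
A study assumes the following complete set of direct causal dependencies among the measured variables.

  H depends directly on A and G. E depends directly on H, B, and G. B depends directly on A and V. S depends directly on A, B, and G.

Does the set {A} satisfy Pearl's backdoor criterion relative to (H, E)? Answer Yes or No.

No

Backdoor paths from H to E (paths whose first edge points into H):
  P1: H <- G -> E
  P2: H <- G -> S <- A -> B -> E
  P3: H <- G -> S <- B -> E
  P4: H <- A -> B -> E
  P5: H <- A -> B -> S <- G -> E
  P6: H <- A -> S <- G -> E
  P7: H <- A -> S <- B -> E
Condition 1 (no descendant of H in the set): holds — descendants of H are {E}; none are in {A}.
Condition 2 (every backdoor path blocked by {A}):
  P1: open — no interior node is in the conditioning set.
  P2: blocked at collider S (neither it nor any descendant is in the conditioning set).
  P3: blocked at collider S (neither it nor any descendant is in the conditioning set).
  P4: blocked at fork node A ∈ conditioning set.
  P5: blocked at fork node A ∈ conditioning set.
  P6: blocked at fork node A ∈ conditioning set.
  P7: blocked at fork node A ∈ conditioning set.
{A} does not satisfy the backdoor criterion.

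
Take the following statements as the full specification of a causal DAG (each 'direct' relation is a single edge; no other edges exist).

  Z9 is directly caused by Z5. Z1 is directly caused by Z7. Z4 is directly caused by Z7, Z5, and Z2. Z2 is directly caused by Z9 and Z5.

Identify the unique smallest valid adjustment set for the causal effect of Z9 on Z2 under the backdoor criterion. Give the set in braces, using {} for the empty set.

{Z5}

Variables eligible for adjustment (non-descendants of Z9, excluding Z9 and Z2): {Z1, Z5, Z7}.
Backdoor paths from Z9 to Z2:
  P1: Z9 <- Z5 -> Z2
  P2: Z9 <- Z5 -> Z4 <- Z2
The empty set is not sufficient: P1 (Z9 <- Z5 -> Z2) has no collider blocking it and no conditioned non-collider, so it is open.
Try {Z5}:
  P1: blocked at fork node Z5 ∈ conditioning set.
  P2: blocked at fork node Z5 ∈ conditioning set.
{Z5} contains no descendant of Z9 and blocks every backdoor path.
No other singleton works — e.g. {Z7} leaves P1 open — so {Z5} is the unique smallest valid adjustment set.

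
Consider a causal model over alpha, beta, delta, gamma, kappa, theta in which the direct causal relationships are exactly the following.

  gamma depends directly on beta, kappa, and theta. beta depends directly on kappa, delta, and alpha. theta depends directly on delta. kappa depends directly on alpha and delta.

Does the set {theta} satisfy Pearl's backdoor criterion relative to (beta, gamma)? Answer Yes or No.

No

Backdoor paths from beta to gamma (paths whose first edge points into beta):
  P1: beta <- delta -> kappa -> gamma
  P2: beta <- delta -> theta -> gamma
  P3: beta <- alpha -> kappa <- delta -> theta -> gamma
  P4: beta <- alpha -> kappa -> gamma
  P5: beta <- kappa <- delta -> theta -> gamma
  P6: beta <- kappa -> gamma
Condition 1 (no descendant of beta in the set): holds — descendants of beta are {gamma}; none are in {theta}.
Condition 2 (every backdoor path blocked by {theta}):
  P1: open — no interior node is in the conditioning set.
  P2: blocked at chain node theta ∈ conditioning set.
  P3: blocked at collider kappa (neither it nor any descendant is in the conditioning set).
  P4: open — no interior node is in the conditioning set.
  P5: blocked at chain node theta ∈ conditioning set.
  P6: open — no interior node is in the conditioning set.
{theta} does not satisfy the backdoor criterion.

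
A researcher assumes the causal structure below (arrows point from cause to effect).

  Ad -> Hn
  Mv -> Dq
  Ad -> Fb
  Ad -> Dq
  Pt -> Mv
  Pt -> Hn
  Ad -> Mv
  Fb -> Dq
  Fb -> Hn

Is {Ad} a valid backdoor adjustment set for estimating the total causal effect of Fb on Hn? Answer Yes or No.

Yes

Backdoor paths from Fb to Hn (paths whose first edge points into Fb):
  P1: Fb <- Ad -> Hn
  P2: Fb <- Ad -> Mv <- Pt -> Hn
  P3: Fb <- Ad -> Dq <- Mv <- Pt -> Hn
Condition 1 (no descendant of Fb in the set): holds — descendants of Fb are {Dq, Hn}; none are in {Ad}.
Condition 2 (every backdoor path blocked by {Ad}):
  P1: blocked at fork node Ad ∈ conditioning set.
  P2: blocked at fork node Ad ∈ conditioning set.
  P3: blocked at fork node Ad ∈ conditioning set.
{Ad} satisfies the backdoor criterion.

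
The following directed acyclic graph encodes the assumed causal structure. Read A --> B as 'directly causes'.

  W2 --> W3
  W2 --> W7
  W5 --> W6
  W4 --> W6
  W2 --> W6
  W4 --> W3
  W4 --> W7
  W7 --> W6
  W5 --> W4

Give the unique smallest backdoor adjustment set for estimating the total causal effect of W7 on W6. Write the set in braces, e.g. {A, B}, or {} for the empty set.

Variables eligible for adjustment (non-descendants of W7, excluding W7 and W6): {W2, W3, W4, W5}.
Backdoor paths from W7 to W6:
  P1: W7 <- W2 -> W3 <- W4 <- W5 -> W6
  P2: W7 <- W2 -> W3 <- W4 -> W6
  P3: W7 <- W2 -> W6
  P4: W7 <- W4 <- W5 -> W6
  P5: W7 <- W4 -> W3 <- W2 -> W6
  P6: W7 <- W4 -> W6
The empty set is not sufficient: P3 (W7 <- W2 -> W6) has no collider blocking it and no conditioned non-collider, so it is open.
Try {W2, W4}:
  P1: blocked at fork node W2 ∈ conditioning set.
  P2: blocked at fork node W2 ∈ conditioning set.
  P3: blocked at fork node W2 ∈ conditioning set.
  P4: blocked at chain node W4 ∈ conditioning set.
  P5: blocked at fork node W4 ∈ conditioning set.
  P6: blocked at fork node W4 ∈ conditioning set.
{W2, W4} contains no descendant of W7 and blocks every backdoor path.
Every element of {W2, W4} is needed (dropping W2 leaves P3 open; dropping W4 leaves P4 open), so no proper subset is valid.
Among all size-2 subsets of the eligible variables, only {W2, W4} blocks every backdoor path, so it is the unique smallest valid adjustment set.

{W2, W4}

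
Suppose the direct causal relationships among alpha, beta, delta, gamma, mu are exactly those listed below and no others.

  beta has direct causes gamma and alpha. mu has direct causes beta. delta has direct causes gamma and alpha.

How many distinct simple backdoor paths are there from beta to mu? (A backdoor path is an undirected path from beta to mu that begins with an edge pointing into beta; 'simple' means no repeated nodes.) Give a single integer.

0

A backdoor path from beta to mu is any simple undirected path whose first edge points into beta (i.e. leaves beta via a parent).
Parents of beta: {alpha, gamma}.
No simple path from any parent of beta reaches mu without revisiting beta, so there are no backdoor paths.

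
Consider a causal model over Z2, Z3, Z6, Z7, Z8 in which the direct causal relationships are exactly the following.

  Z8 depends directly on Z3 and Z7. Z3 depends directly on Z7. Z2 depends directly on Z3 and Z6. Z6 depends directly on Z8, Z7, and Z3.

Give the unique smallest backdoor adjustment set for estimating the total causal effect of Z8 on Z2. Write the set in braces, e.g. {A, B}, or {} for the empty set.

{Z3, Z7}

Variables eligible for adjustment (non-descendants of Z8, excluding Z8 and Z2): {Z3, Z7}.
Backdoor paths from Z8 to Z2:
  P1: Z8 <- Z7 -> Z3 -> Z6 -> Z2
  P2: Z8 <- Z7 -> Z3 -> Z2
  P3: Z8 <- Z7 -> Z6 <- Z3 -> Z2
  P4: Z8 <- Z7 -> Z6 -> Z2
  P5: Z8 <- Z3 <- Z7 -> Z6 -> Z2
  P6: Z8 <- Z3 -> Z6 -> Z2
  P7: Z8 <- Z3 -> Z2
The empty set is not sufficient: P1 (Z8 <- Z7 -> Z3 -> Z6 -> Z2) has no collider blocking it and no conditioned non-collider, so it is open.
Try {Z3, Z7}:
  P1: blocked at fork node Z7 ∈ conditioning set.
  P2: blocked at fork node Z7 ∈ conditioning set.
  P3: blocked at fork node Z7 ∈ conditioning set.
  P4: blocked at fork node Z7 ∈ conditioning set.
  P5: blocked at chain node Z3 ∈ conditioning set.
  P6: blocked at fork node Z3 ∈ conditioning set.
  P7: blocked at fork node Z3 ∈ conditioning set.
{Z3, Z7} contains no descendant of Z8 and blocks every backdoor path.
Every element of {Z3, Z7} is needed (dropping Z3 leaves P6 open; dropping Z7 leaves P4 open), so no proper subset is valid.
Among all size-2 subsets of the eligible variables, only {Z3, Z7} blocks every backdoor path, so it is the unique smallest valid adjustment set.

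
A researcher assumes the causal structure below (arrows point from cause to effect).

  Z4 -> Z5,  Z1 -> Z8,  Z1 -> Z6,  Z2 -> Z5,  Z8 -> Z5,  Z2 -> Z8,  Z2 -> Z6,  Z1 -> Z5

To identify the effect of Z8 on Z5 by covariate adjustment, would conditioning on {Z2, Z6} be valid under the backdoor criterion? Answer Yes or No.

No

Backdoor paths from Z8 to Z5 (paths whose first edge points into Z8):
  P1: Z8 <- Z1 -> Z6 <- Z2 -> Z5
  P2: Z8 <- Z1 -> Z5
  P3: Z8 <- Z2 -> Z6 <- Z1 -> Z5
  P4: Z8 <- Z2 -> Z5
Condition 1 (no descendant of Z8 in the set): holds — descendants of Z8 are {Z5}; none are in {Z2, Z6}.
Condition 2 (every backdoor path blocked by {Z2, Z6}):
  P1: blocked at fork node Z2 ∈ conditioning set.
  P2: open — no interior node is in the conditioning set.
  P3: blocked at fork node Z2 ∈ conditioning set.
  P4: blocked at fork node Z2 ∈ conditioning set.
{Z2, Z6} does not satisfy the backdoor criterion.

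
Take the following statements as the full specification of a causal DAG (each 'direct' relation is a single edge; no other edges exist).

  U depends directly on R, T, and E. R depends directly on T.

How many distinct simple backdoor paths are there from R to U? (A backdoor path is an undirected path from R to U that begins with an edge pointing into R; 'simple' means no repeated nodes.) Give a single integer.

1

A backdoor path from R to U is any simple undirected path whose first edge points into R (i.e. leaves R via a parent).
Parents of R: {T}.
Enumerating:
  P1: R <- T -> U
That exhausts the simple backdoor paths. Count: 1.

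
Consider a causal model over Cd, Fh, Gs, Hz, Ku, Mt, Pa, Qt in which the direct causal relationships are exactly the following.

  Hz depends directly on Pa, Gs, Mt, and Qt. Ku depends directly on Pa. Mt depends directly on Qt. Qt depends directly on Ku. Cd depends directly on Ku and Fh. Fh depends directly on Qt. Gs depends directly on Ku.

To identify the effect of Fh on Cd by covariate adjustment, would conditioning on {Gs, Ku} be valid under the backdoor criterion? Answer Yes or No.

Backdoor paths from Fh to Cd (paths whose first edge points into Fh):
  P1: Fh <- Qt <- Ku -> Cd
  P2: Fh <- Qt -> Mt -> Hz <- Pa -> Ku -> Cd
  P3: Fh <- Qt -> Mt -> Hz <- Gs <- Ku -> Cd
  P4: Fh <- Qt -> Hz <- Pa -> Ku -> Cd
  P5: Fh <- Qt -> Hz <- Gs <- Ku -> Cd
Condition 1 (no descendant of Fh in the set): holds — descendants of Fh are {Cd}; none are in {Gs, Ku}.
Condition 2 (every backdoor path blocked by {Gs, Ku}):
  P1: blocked at fork node Ku ∈ conditioning set.
  P2: blocked at collider Hz (neither it nor any descendant is in the conditioning set).
  P3: blocked at collider Hz (neither it nor any descendant is in the conditioning set).
  P4: blocked at collider Hz (neither it nor any descendant is in the conditioning set).
  P5: blocked at collider Hz (neither it nor any descendant is in the conditioning set).
{Gs, Ku} satisfies the backdoor criterion.

Yes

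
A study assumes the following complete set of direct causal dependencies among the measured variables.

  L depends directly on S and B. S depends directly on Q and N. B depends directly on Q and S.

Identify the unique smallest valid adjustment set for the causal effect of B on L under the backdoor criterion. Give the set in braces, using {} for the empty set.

Variables eligible for adjustment (non-descendants of B, excluding B and L): {N, Q, S}.
Backdoor paths from B to L:
  P1: B <- Q -> S -> L
  P2: B <- S -> L
The empty set is not sufficient: P1 (B <- Q -> S -> L) has no collider blocking it and no conditioned non-collider, so it is open.
Try {S}:
  P1: blocked at chain node S ∈ conditioning set.
  P2: blocked at fork node S ∈ conditioning set.
{S} contains no descendant of B and blocks every backdoor path.
No other singleton works — e.g. {Q} leaves P2 open — so {S} is the unique smallest valid adjustment set.

{S}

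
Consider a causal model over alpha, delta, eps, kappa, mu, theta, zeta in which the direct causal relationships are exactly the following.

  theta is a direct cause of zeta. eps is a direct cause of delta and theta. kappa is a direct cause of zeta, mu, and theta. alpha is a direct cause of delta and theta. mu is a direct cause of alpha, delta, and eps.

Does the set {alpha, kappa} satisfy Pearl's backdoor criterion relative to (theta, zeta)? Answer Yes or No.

Yes

Backdoor paths from theta to zeta (paths whose first edge points into theta):
  P1: theta <- kappa -> zeta
  P2: theta <- alpha <- mu <- kappa -> zeta
  P3: theta <- alpha -> delta <- mu <- kappa -> zeta
  P4: theta <- alpha -> delta <- eps <- mu <- kappa -> zeta
  P5: theta <- eps <- mu <- kappa -> zeta
  P6: theta <- eps -> delta <- mu <- kappa -> zeta
  P7: theta <- eps -> delta <- alpha <- mu <- kappa -> zeta
Condition 1 (no descendant of theta in the set): holds — descendants of theta are {zeta}; none are in {alpha, kappa}.
Condition 2 (every backdoor path blocked by {alpha, kappa}):
  P1: blocked at fork node kappa ∈ conditioning set.
  P2: blocked at chain node alpha ∈ conditioning set.
  P3: blocked at fork node alpha ∈ conditioning set.
  P4: blocked at fork node alpha ∈ conditioning set.
  P5: blocked at fork node kappa ∈ conditioning set.
  P6: blocked at collider delta (neither it nor any descendant is in the conditioning set).
  P7: blocked at collider delta (neither it nor any descendant is in the conditioning set).
{alpha, kappa} satisfies the backdoor criterion.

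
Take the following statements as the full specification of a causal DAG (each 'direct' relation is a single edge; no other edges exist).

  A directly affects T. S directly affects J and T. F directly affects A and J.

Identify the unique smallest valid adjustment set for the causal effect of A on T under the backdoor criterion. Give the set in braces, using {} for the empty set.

Variables eligible for adjustment (non-descendants of A, excluding A and T): {F, J, S}.
Backdoor paths from A to T:
  P1: A <- F -> J <- S -> T
Each backdoor path contains an unconditioned collider, so every path is already blocked with the empty conditioning set:
  P1: blocked at collider J (neither it nor any descendant is in the conditioning set).
The empty set is therefore the unique smallest valid set.

{}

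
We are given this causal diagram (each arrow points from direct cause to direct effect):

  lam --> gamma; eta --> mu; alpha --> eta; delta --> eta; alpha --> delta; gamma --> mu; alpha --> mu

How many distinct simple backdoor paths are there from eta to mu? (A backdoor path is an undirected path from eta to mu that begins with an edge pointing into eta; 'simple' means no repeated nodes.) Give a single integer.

2

A backdoor path from eta to mu is any simple undirected path whose first edge points into eta (i.e. leaves eta via a parent).
Parents of eta: {alpha, delta}.
Enumerating:
  P1: eta <- alpha -> mu
  P2: eta <- delta <- alpha -> mu
That exhausts the simple backdoor paths. Count: 2.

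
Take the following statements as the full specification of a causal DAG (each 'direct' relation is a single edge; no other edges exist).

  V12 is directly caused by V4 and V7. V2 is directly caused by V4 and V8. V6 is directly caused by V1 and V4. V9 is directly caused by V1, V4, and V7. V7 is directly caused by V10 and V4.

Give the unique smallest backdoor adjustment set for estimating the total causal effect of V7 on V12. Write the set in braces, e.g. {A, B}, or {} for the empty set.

{V4}

Variables eligible for adjustment (non-descendants of V7, excluding V7 and V12): {V1, V10, V2, V4, V6, V8}.
Backdoor paths from V7 to V12:
  P1: V7 <- V4 -> V12
The empty set is not sufficient: P1 (V7 <- V4 -> V12) has no collider blocking it and no conditioned non-collider, so it is open.
Try {V4}:
  P1: blocked at fork node V4 ∈ conditioning set.
{V4} contains no descendant of V7 and blocks every backdoor path.
No other singleton works — e.g. {V8} leaves P1 open — so {V4} is the unique smallest valid adjustment set.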